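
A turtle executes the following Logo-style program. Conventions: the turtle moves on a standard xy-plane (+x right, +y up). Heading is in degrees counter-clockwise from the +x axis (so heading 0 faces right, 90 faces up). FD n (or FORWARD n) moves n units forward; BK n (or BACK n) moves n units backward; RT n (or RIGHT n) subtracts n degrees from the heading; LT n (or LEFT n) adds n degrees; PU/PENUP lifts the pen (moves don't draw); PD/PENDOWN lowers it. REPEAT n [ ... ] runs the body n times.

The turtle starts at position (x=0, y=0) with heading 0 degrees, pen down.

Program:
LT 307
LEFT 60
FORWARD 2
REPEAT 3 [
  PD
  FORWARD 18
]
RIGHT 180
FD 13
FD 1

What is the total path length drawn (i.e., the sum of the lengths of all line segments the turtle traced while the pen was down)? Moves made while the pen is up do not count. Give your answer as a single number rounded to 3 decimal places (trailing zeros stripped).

Executing turtle program step by step:
Start: pos=(0,0), heading=0, pen down
LT 307: heading 0 -> 307
LT 60: heading 307 -> 7
FD 2: (0,0) -> (1.985,0.244) [heading=7, draw]
REPEAT 3 [
  -- iteration 1/3 --
  PD: pen down
  FD 18: (1.985,0.244) -> (19.851,2.437) [heading=7, draw]
  -- iteration 2/3 --
  PD: pen down
  FD 18: (19.851,2.437) -> (37.717,4.631) [heading=7, draw]
  -- iteration 3/3 --
  PD: pen down
  FD 18: (37.717,4.631) -> (55.583,6.825) [heading=7, draw]
]
RT 180: heading 7 -> 187
FD 13: (55.583,6.825) -> (42.679,5.24) [heading=187, draw]
FD 1: (42.679,5.24) -> (41.687,5.119) [heading=187, draw]
Final: pos=(41.687,5.119), heading=187, 6 segment(s) drawn

Segment lengths:
  seg 1: (0,0) -> (1.985,0.244), length = 2
  seg 2: (1.985,0.244) -> (19.851,2.437), length = 18
  seg 3: (19.851,2.437) -> (37.717,4.631), length = 18
  seg 4: (37.717,4.631) -> (55.583,6.825), length = 18
  seg 5: (55.583,6.825) -> (42.679,5.24), length = 13
  seg 6: (42.679,5.24) -> (41.687,5.119), length = 1
Total = 70

Answer: 70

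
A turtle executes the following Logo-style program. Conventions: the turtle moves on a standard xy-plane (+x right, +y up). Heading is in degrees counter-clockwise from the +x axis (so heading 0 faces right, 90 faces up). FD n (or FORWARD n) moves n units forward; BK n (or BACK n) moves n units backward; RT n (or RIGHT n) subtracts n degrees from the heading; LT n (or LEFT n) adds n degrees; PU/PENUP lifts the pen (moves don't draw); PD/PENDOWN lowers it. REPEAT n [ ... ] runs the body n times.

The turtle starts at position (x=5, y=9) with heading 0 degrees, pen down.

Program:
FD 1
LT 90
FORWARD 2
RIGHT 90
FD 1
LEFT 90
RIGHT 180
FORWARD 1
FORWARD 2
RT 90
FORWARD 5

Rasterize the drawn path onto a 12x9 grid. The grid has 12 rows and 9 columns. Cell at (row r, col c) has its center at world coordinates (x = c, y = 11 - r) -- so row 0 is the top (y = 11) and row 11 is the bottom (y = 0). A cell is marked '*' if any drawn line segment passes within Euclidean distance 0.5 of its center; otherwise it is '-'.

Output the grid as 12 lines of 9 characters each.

Segment 0: (5,9) -> (6,9)
Segment 1: (6,9) -> (6,11)
Segment 2: (6,11) -> (7,11)
Segment 3: (7,11) -> (7,10)
Segment 4: (7,10) -> (7,8)
Segment 5: (7,8) -> (2,8)

Answer: ------**-
------**-
-----***-
--******-
---------
---------
---------
---------
---------
---------
---------
---------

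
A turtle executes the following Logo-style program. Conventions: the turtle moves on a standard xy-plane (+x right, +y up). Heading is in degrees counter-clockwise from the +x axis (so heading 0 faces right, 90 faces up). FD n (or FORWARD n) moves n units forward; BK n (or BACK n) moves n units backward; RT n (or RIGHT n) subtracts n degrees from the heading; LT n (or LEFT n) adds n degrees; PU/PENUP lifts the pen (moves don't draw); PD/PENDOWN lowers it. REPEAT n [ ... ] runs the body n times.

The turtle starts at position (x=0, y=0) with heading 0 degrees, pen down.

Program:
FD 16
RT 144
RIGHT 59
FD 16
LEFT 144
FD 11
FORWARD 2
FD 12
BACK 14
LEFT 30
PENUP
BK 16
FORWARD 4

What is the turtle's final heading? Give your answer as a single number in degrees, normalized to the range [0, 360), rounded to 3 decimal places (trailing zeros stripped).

Answer: 331

Derivation:
Executing turtle program step by step:
Start: pos=(0,0), heading=0, pen down
FD 16: (0,0) -> (16,0) [heading=0, draw]
RT 144: heading 0 -> 216
RT 59: heading 216 -> 157
FD 16: (16,0) -> (1.272,6.252) [heading=157, draw]
LT 144: heading 157 -> 301
FD 11: (1.272,6.252) -> (6.937,-3.177) [heading=301, draw]
FD 2: (6.937,-3.177) -> (7.967,-4.891) [heading=301, draw]
FD 12: (7.967,-4.891) -> (14.148,-15.177) [heading=301, draw]
BK 14: (14.148,-15.177) -> (6.937,-3.177) [heading=301, draw]
LT 30: heading 301 -> 331
PU: pen up
BK 16: (6.937,-3.177) -> (-7.057,4.58) [heading=331, move]
FD 4: (-7.057,4.58) -> (-3.558,2.641) [heading=331, move]
Final: pos=(-3.558,2.641), heading=331, 6 segment(s) drawn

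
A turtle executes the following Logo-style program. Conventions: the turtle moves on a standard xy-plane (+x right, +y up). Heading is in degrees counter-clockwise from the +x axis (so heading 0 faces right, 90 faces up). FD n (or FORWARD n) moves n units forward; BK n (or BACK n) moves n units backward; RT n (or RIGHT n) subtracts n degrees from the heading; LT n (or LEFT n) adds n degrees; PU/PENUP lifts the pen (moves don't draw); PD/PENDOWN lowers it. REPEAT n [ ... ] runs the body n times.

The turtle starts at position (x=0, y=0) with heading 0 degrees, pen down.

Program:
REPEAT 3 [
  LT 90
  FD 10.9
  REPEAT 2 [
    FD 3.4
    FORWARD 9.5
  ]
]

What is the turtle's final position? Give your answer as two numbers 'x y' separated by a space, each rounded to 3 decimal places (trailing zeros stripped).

Answer: -36.7 0

Derivation:
Executing turtle program step by step:
Start: pos=(0,0), heading=0, pen down
REPEAT 3 [
  -- iteration 1/3 --
  LT 90: heading 0 -> 90
  FD 10.9: (0,0) -> (0,10.9) [heading=90, draw]
  REPEAT 2 [
    -- iteration 1/2 --
    FD 3.4: (0,10.9) -> (0,14.3) [heading=90, draw]
    FD 9.5: (0,14.3) -> (0,23.8) [heading=90, draw]
    -- iteration 2/2 --
    FD 3.4: (0,23.8) -> (0,27.2) [heading=90, draw]
    FD 9.5: (0,27.2) -> (0,36.7) [heading=90, draw]
  ]
  -- iteration 2/3 --
  LT 90: heading 90 -> 180
  FD 10.9: (0,36.7) -> (-10.9,36.7) [heading=180, draw]
  REPEAT 2 [
    -- iteration 1/2 --
    FD 3.4: (-10.9,36.7) -> (-14.3,36.7) [heading=180, draw]
    FD 9.5: (-14.3,36.7) -> (-23.8,36.7) [heading=180, draw]
    -- iteration 2/2 --
    FD 3.4: (-23.8,36.7) -> (-27.2,36.7) [heading=180, draw]
    FD 9.5: (-27.2,36.7) -> (-36.7,36.7) [heading=180, draw]
  ]
  -- iteration 3/3 --
  LT 90: heading 180 -> 270
  FD 10.9: (-36.7,36.7) -> (-36.7,25.8) [heading=270, draw]
  REPEAT 2 [
    -- iteration 1/2 --
    FD 3.4: (-36.7,25.8) -> (-36.7,22.4) [heading=270, draw]
    FD 9.5: (-36.7,22.4) -> (-36.7,12.9) [heading=270, draw]
    -- iteration 2/2 --
    FD 3.4: (-36.7,12.9) -> (-36.7,9.5) [heading=270, draw]
    FD 9.5: (-36.7,9.5) -> (-36.7,0) [heading=270, draw]
  ]
]
Final: pos=(-36.7,0), heading=270, 15 segment(s) drawn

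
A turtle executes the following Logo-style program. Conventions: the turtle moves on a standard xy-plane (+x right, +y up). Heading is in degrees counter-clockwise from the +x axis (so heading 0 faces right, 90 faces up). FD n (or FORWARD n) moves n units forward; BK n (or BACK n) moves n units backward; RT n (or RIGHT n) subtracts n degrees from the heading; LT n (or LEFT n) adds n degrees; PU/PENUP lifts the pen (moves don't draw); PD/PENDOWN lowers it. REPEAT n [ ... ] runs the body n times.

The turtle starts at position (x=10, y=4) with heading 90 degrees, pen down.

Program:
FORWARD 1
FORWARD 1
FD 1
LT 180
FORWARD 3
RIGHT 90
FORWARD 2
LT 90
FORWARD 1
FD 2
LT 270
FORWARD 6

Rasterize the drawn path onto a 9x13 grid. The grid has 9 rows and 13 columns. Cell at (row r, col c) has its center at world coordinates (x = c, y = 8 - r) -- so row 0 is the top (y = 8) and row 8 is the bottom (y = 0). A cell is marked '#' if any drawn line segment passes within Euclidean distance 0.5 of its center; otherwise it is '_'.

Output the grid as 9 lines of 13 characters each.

Answer: _____________
__________#__
__________#__
__________#__
________###__
________#____
________#____
__#######____
_____________

Derivation:
Segment 0: (10,4) -> (10,5)
Segment 1: (10,5) -> (10,6)
Segment 2: (10,6) -> (10,7)
Segment 3: (10,7) -> (10,4)
Segment 4: (10,4) -> (8,4)
Segment 5: (8,4) -> (8,3)
Segment 6: (8,3) -> (8,1)
Segment 7: (8,1) -> (2,1)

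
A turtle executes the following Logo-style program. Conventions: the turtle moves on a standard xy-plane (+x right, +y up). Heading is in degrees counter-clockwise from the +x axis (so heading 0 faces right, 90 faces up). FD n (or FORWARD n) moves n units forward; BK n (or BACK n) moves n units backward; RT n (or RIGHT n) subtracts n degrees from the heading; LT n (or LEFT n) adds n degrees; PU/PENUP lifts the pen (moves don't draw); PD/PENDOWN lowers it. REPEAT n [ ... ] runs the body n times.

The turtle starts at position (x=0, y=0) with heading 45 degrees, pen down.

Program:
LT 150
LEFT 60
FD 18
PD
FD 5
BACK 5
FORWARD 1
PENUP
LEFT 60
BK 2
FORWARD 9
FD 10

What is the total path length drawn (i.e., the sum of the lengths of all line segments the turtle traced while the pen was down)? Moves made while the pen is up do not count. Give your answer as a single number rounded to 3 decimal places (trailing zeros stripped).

Executing turtle program step by step:
Start: pos=(0,0), heading=45, pen down
LT 150: heading 45 -> 195
LT 60: heading 195 -> 255
FD 18: (0,0) -> (-4.659,-17.387) [heading=255, draw]
PD: pen down
FD 5: (-4.659,-17.387) -> (-5.953,-22.216) [heading=255, draw]
BK 5: (-5.953,-22.216) -> (-4.659,-17.387) [heading=255, draw]
FD 1: (-4.659,-17.387) -> (-4.918,-18.353) [heading=255, draw]
PU: pen up
LT 60: heading 255 -> 315
BK 2: (-4.918,-18.353) -> (-6.332,-16.938) [heading=315, move]
FD 9: (-6.332,-16.938) -> (0.032,-23.302) [heading=315, move]
FD 10: (0.032,-23.302) -> (7.103,-30.373) [heading=315, move]
Final: pos=(7.103,-30.373), heading=315, 4 segment(s) drawn

Segment lengths:
  seg 1: (0,0) -> (-4.659,-17.387), length = 18
  seg 2: (-4.659,-17.387) -> (-5.953,-22.216), length = 5
  seg 3: (-5.953,-22.216) -> (-4.659,-17.387), length = 5
  seg 4: (-4.659,-17.387) -> (-4.918,-18.353), length = 1
Total = 29

Answer: 29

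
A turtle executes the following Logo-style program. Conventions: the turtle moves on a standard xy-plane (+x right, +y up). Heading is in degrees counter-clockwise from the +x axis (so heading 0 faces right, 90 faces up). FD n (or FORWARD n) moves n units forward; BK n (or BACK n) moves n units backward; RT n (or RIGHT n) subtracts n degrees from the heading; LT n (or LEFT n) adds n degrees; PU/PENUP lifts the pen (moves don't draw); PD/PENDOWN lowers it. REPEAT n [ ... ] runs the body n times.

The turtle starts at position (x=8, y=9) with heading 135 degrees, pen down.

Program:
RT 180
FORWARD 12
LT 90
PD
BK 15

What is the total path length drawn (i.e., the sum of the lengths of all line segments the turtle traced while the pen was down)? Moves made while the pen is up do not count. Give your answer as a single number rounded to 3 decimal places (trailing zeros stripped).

Answer: 27

Derivation:
Executing turtle program step by step:
Start: pos=(8,9), heading=135, pen down
RT 180: heading 135 -> 315
FD 12: (8,9) -> (16.485,0.515) [heading=315, draw]
LT 90: heading 315 -> 45
PD: pen down
BK 15: (16.485,0.515) -> (5.879,-10.092) [heading=45, draw]
Final: pos=(5.879,-10.092), heading=45, 2 segment(s) drawn

Segment lengths:
  seg 1: (8,9) -> (16.485,0.515), length = 12
  seg 2: (16.485,0.515) -> (5.879,-10.092), length = 15
Total = 27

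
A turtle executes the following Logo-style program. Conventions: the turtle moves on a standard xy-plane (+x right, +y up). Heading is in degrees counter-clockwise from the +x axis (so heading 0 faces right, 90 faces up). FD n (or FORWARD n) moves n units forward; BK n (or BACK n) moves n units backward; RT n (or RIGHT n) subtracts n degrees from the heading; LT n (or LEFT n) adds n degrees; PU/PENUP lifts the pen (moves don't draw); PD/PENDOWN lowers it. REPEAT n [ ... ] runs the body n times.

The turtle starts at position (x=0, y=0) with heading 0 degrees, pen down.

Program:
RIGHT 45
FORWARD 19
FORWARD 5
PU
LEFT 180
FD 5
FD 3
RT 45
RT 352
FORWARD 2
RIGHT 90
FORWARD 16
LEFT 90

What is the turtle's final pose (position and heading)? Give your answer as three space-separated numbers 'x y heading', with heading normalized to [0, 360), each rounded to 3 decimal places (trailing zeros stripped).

Executing turtle program step by step:
Start: pos=(0,0), heading=0, pen down
RT 45: heading 0 -> 315
FD 19: (0,0) -> (13.435,-13.435) [heading=315, draw]
FD 5: (13.435,-13.435) -> (16.971,-16.971) [heading=315, draw]
PU: pen up
LT 180: heading 315 -> 135
FD 5: (16.971,-16.971) -> (13.435,-13.435) [heading=135, move]
FD 3: (13.435,-13.435) -> (11.314,-11.314) [heading=135, move]
RT 45: heading 135 -> 90
RT 352: heading 90 -> 98
FD 2: (11.314,-11.314) -> (11.035,-9.333) [heading=98, move]
RT 90: heading 98 -> 8
FD 16: (11.035,-9.333) -> (26.88,-7.106) [heading=8, move]
LT 90: heading 8 -> 98
Final: pos=(26.88,-7.106), heading=98, 2 segment(s) drawn

Answer: 26.88 -7.106 98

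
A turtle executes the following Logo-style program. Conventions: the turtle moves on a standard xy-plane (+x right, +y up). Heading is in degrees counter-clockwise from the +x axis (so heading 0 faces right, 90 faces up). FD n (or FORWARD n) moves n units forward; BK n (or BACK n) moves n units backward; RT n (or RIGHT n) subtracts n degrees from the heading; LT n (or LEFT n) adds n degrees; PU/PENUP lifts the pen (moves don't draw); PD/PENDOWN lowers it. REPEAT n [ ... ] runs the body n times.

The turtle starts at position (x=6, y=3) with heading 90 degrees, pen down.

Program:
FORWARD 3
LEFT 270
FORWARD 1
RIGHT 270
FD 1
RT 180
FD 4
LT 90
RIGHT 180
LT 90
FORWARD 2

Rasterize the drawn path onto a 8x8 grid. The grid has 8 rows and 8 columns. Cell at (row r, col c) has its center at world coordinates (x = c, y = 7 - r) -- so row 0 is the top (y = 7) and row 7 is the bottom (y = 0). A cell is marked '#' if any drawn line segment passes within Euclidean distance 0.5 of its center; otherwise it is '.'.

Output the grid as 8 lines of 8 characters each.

Answer: .......#
......##
......##
......##
......##
.......#
.......#
........

Derivation:
Segment 0: (6,3) -> (6,6)
Segment 1: (6,6) -> (7,6)
Segment 2: (7,6) -> (7,7)
Segment 3: (7,7) -> (7,3)
Segment 4: (7,3) -> (7,1)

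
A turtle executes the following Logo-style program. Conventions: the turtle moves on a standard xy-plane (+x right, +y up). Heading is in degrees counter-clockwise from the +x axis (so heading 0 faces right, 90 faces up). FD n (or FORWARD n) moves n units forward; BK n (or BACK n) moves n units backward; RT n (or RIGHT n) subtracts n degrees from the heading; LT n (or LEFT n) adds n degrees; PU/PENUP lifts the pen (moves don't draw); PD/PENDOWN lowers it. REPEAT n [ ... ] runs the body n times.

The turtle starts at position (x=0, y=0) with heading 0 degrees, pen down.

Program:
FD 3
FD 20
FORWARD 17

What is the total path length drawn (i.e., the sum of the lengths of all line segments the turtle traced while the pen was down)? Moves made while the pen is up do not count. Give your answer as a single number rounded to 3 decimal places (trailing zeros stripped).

Answer: 40

Derivation:
Executing turtle program step by step:
Start: pos=(0,0), heading=0, pen down
FD 3: (0,0) -> (3,0) [heading=0, draw]
FD 20: (3,0) -> (23,0) [heading=0, draw]
FD 17: (23,0) -> (40,0) [heading=0, draw]
Final: pos=(40,0), heading=0, 3 segment(s) drawn

Segment lengths:
  seg 1: (0,0) -> (3,0), length = 3
  seg 2: (3,0) -> (23,0), length = 20
  seg 3: (23,0) -> (40,0), length = 17
Total = 40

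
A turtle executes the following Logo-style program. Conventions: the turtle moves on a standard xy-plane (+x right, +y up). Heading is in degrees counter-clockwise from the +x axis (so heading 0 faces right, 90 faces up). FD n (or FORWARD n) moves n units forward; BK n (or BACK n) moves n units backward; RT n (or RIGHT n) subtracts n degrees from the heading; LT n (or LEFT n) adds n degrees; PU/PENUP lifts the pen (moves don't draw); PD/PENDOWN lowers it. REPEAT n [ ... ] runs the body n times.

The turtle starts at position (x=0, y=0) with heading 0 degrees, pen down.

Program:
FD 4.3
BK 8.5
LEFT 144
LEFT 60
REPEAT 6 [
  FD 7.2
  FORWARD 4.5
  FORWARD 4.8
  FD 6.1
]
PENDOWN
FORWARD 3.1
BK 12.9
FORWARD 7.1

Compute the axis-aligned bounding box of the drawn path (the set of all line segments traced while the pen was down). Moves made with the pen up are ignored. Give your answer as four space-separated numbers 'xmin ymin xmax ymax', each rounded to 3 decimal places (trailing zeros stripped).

Answer: -130.909 -56.414 4.3 0

Derivation:
Executing turtle program step by step:
Start: pos=(0,0), heading=0, pen down
FD 4.3: (0,0) -> (4.3,0) [heading=0, draw]
BK 8.5: (4.3,0) -> (-4.2,0) [heading=0, draw]
LT 144: heading 0 -> 144
LT 60: heading 144 -> 204
REPEAT 6 [
  -- iteration 1/6 --
  FD 7.2: (-4.2,0) -> (-10.778,-2.929) [heading=204, draw]
  FD 4.5: (-10.778,-2.929) -> (-14.888,-4.759) [heading=204, draw]
  FD 4.8: (-14.888,-4.759) -> (-19.274,-6.711) [heading=204, draw]
  FD 6.1: (-19.274,-6.711) -> (-24.846,-9.192) [heading=204, draw]
  -- iteration 2/6 --
  FD 7.2: (-24.846,-9.192) -> (-31.424,-12.121) [heading=204, draw]
  FD 4.5: (-31.424,-12.121) -> (-35.535,-13.951) [heading=204, draw]
  FD 4.8: (-35.535,-13.951) -> (-39.92,-15.903) [heading=204, draw]
  FD 6.1: (-39.92,-15.903) -> (-45.492,-18.384) [heading=204, draw]
  -- iteration 3/6 --
  FD 7.2: (-45.492,-18.384) -> (-52.07,-21.313) [heading=204, draw]
  FD 4.5: (-52.07,-21.313) -> (-56.181,-23.143) [heading=204, draw]
  FD 4.8: (-56.181,-23.143) -> (-60.566,-25.096) [heading=204, draw]
  FD 6.1: (-60.566,-25.096) -> (-66.138,-27.577) [heading=204, draw]
  -- iteration 4/6 --
  FD 7.2: (-66.138,-27.577) -> (-72.716,-30.505) [heading=204, draw]
  FD 4.5: (-72.716,-30.505) -> (-76.827,-32.336) [heading=204, draw]
  FD 4.8: (-76.827,-32.336) -> (-81.212,-34.288) [heading=204, draw]
  FD 6.1: (-81.212,-34.288) -> (-86.785,-36.769) [heading=204, draw]
  -- iteration 5/6 --
  FD 7.2: (-86.785,-36.769) -> (-93.362,-39.697) [heading=204, draw]
  FD 4.5: (-93.362,-39.697) -> (-97.473,-41.528) [heading=204, draw]
  FD 4.8: (-97.473,-41.528) -> (-101.858,-43.48) [heading=204, draw]
  FD 6.1: (-101.858,-43.48) -> (-107.431,-45.961) [heading=204, draw]
  -- iteration 6/6 --
  FD 7.2: (-107.431,-45.961) -> (-114.008,-48.89) [heading=204, draw]
  FD 4.5: (-114.008,-48.89) -> (-118.119,-50.72) [heading=204, draw]
  FD 4.8: (-118.119,-50.72) -> (-122.504,-52.672) [heading=204, draw]
  FD 6.1: (-122.504,-52.672) -> (-128.077,-55.153) [heading=204, draw]
]
PD: pen down
FD 3.1: (-128.077,-55.153) -> (-130.909,-56.414) [heading=204, draw]
BK 12.9: (-130.909,-56.414) -> (-119.124,-51.167) [heading=204, draw]
FD 7.1: (-119.124,-51.167) -> (-125.61,-54.055) [heading=204, draw]
Final: pos=(-125.61,-54.055), heading=204, 29 segment(s) drawn

Segment endpoints: x in {-130.909, -128.077, -125.61, -122.504, -119.124, -118.119, -114.008, -107.431, -101.858, -97.473, -93.362, -86.785, -81.212, -76.827, -72.716, -66.138, -60.566, -56.181, -52.07, -45.492, -39.92, -35.535, -31.424, -24.846, -19.274, -14.888, -10.778, -4.2, 0, 4.3}, y in {-56.414, -55.153, -54.055, -52.672, -51.167, -50.72, -48.89, -45.961, -43.48, -41.528, -39.697, -36.769, -34.288, -32.336, -30.505, -27.577, -25.096, -23.143, -21.313, -18.384, -15.903, -13.951, -12.121, -9.192, -6.711, -4.759, -2.929, 0}
xmin=-130.909, ymin=-56.414, xmax=4.3, ymax=0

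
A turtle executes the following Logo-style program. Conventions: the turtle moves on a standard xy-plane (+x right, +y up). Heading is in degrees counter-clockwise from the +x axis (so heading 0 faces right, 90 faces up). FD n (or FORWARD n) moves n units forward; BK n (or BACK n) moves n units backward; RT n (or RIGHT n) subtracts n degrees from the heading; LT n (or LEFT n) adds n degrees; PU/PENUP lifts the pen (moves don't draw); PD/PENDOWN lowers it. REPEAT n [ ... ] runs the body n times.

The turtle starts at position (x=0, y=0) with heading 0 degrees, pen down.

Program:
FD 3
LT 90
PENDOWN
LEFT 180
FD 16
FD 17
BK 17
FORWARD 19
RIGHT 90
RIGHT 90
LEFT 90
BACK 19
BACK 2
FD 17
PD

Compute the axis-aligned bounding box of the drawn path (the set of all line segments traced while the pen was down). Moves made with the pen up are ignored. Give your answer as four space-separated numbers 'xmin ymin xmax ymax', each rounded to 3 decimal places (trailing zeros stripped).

Executing turtle program step by step:
Start: pos=(0,0), heading=0, pen down
FD 3: (0,0) -> (3,0) [heading=0, draw]
LT 90: heading 0 -> 90
PD: pen down
LT 180: heading 90 -> 270
FD 16: (3,0) -> (3,-16) [heading=270, draw]
FD 17: (3,-16) -> (3,-33) [heading=270, draw]
BK 17: (3,-33) -> (3,-16) [heading=270, draw]
FD 19: (3,-16) -> (3,-35) [heading=270, draw]
RT 90: heading 270 -> 180
RT 90: heading 180 -> 90
LT 90: heading 90 -> 180
BK 19: (3,-35) -> (22,-35) [heading=180, draw]
BK 2: (22,-35) -> (24,-35) [heading=180, draw]
FD 17: (24,-35) -> (7,-35) [heading=180, draw]
PD: pen down
Final: pos=(7,-35), heading=180, 8 segment(s) drawn

Segment endpoints: x in {0, 3, 3, 3, 3, 7, 22, 24}, y in {-35, -33, -16, 0}
xmin=0, ymin=-35, xmax=24, ymax=0

Answer: 0 -35 24 0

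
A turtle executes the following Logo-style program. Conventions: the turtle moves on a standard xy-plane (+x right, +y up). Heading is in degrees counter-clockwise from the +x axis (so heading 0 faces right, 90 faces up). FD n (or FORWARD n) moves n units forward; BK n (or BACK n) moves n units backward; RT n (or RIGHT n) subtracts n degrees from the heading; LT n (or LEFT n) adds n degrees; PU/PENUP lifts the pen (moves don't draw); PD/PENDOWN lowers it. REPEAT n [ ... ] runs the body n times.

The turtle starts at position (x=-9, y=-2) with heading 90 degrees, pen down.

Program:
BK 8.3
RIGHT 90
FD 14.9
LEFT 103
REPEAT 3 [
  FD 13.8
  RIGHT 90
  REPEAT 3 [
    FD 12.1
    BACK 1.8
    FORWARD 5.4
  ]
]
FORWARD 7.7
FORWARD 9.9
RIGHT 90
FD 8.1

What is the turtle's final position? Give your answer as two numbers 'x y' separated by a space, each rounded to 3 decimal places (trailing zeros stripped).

Answer: 10.97 -49.155

Derivation:
Executing turtle program step by step:
Start: pos=(-9,-2), heading=90, pen down
BK 8.3: (-9,-2) -> (-9,-10.3) [heading=90, draw]
RT 90: heading 90 -> 0
FD 14.9: (-9,-10.3) -> (5.9,-10.3) [heading=0, draw]
LT 103: heading 0 -> 103
REPEAT 3 [
  -- iteration 1/3 --
  FD 13.8: (5.9,-10.3) -> (2.796,3.146) [heading=103, draw]
  RT 90: heading 103 -> 13
  REPEAT 3 [
    -- iteration 1/3 --
    FD 12.1: (2.796,3.146) -> (14.586,5.868) [heading=13, draw]
    BK 1.8: (14.586,5.868) -> (12.832,5.463) [heading=13, draw]
    FD 5.4: (12.832,5.463) -> (18.093,6.678) [heading=13, draw]
    -- iteration 2/3 --
    FD 12.1: (18.093,6.678) -> (29.883,9.4) [heading=13, draw]
    BK 1.8: (29.883,9.4) -> (28.129,8.995) [heading=13, draw]
    FD 5.4: (28.129,8.995) -> (33.391,10.21) [heading=13, draw]
    -- iteration 3/3 --
    FD 12.1: (33.391,10.21) -> (45.181,12.932) [heading=13, draw]
    BK 1.8: (45.181,12.932) -> (43.427,12.527) [heading=13, draw]
    FD 5.4: (43.427,12.527) -> (48.689,13.742) [heading=13, draw]
  ]
  -- iteration 2/3 --
  FD 13.8: (48.689,13.742) -> (62.135,16.846) [heading=13, draw]
  RT 90: heading 13 -> 283
  REPEAT 3 [
    -- iteration 1/3 --
    FD 12.1: (62.135,16.846) -> (64.857,5.056) [heading=283, draw]
    BK 1.8: (64.857,5.056) -> (64.452,6.81) [heading=283, draw]
    FD 5.4: (64.452,6.81) -> (65.667,1.548) [heading=283, draw]
    -- iteration 2/3 --
    FD 12.1: (65.667,1.548) -> (68.388,-10.242) [heading=283, draw]
    BK 1.8: (68.388,-10.242) -> (67.984,-8.488) [heading=283, draw]
    FD 5.4: (67.984,-8.488) -> (69.198,-13.749) [heading=283, draw]
    -- iteration 3/3 --
    FD 12.1: (69.198,-13.749) -> (71.92,-25.539) [heading=283, draw]
    BK 1.8: (71.92,-25.539) -> (71.515,-23.785) [heading=283, draw]
    FD 5.4: (71.515,-23.785) -> (72.73,-29.047) [heading=283, draw]
  ]
  -- iteration 3/3 --
  FD 13.8: (72.73,-29.047) -> (75.834,-42.493) [heading=283, draw]
  RT 90: heading 283 -> 193
  REPEAT 3 [
    -- iteration 1/3 --
    FD 12.1: (75.834,-42.493) -> (64.044,-45.215) [heading=193, draw]
    BK 1.8: (64.044,-45.215) -> (65.798,-44.81) [heading=193, draw]
    FD 5.4: (65.798,-44.81) -> (60.537,-46.025) [heading=193, draw]
    -- iteration 2/3 --
    FD 12.1: (60.537,-46.025) -> (48.747,-48.747) [heading=193, draw]
    BK 1.8: (48.747,-48.747) -> (50.501,-48.342) [heading=193, draw]
    FD 5.4: (50.501,-48.342) -> (45.239,-49.557) [heading=193, draw]
    -- iteration 3/3 --
    FD 12.1: (45.239,-49.557) -> (33.449,-52.279) [heading=193, draw]
    BK 1.8: (33.449,-52.279) -> (35.203,-51.874) [heading=193, draw]
    FD 5.4: (35.203,-51.874) -> (29.942,-53.089) [heading=193, draw]
  ]
]
FD 7.7: (29.942,-53.089) -> (22.439,-54.821) [heading=193, draw]
FD 9.9: (22.439,-54.821) -> (12.793,-57.048) [heading=193, draw]
RT 90: heading 193 -> 103
FD 8.1: (12.793,-57.048) -> (10.97,-49.155) [heading=103, draw]
Final: pos=(10.97,-49.155), heading=103, 35 segment(s) drawn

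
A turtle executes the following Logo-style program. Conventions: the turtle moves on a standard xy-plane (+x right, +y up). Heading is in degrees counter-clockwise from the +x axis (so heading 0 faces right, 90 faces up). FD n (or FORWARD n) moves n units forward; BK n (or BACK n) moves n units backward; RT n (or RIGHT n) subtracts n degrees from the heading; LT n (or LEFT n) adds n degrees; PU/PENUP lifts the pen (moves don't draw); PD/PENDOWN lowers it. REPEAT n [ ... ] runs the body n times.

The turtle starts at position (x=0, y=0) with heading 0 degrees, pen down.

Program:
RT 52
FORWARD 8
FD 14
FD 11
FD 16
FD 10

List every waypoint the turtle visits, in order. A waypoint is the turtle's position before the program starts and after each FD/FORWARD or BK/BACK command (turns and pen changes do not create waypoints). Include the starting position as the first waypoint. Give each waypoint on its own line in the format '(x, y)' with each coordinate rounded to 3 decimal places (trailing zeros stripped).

Answer: (0, 0)
(4.925, -6.304)
(13.545, -17.336)
(20.317, -26.004)
(30.167, -38.613)
(36.324, -46.493)

Derivation:
Executing turtle program step by step:
Start: pos=(0,0), heading=0, pen down
RT 52: heading 0 -> 308
FD 8: (0,0) -> (4.925,-6.304) [heading=308, draw]
FD 14: (4.925,-6.304) -> (13.545,-17.336) [heading=308, draw]
FD 11: (13.545,-17.336) -> (20.317,-26.004) [heading=308, draw]
FD 16: (20.317,-26.004) -> (30.167,-38.613) [heading=308, draw]
FD 10: (30.167,-38.613) -> (36.324,-46.493) [heading=308, draw]
Final: pos=(36.324,-46.493), heading=308, 5 segment(s) drawn
Waypoints (6 total):
(0, 0)
(4.925, -6.304)
(13.545, -17.336)
(20.317, -26.004)
(30.167, -38.613)
(36.324, -46.493)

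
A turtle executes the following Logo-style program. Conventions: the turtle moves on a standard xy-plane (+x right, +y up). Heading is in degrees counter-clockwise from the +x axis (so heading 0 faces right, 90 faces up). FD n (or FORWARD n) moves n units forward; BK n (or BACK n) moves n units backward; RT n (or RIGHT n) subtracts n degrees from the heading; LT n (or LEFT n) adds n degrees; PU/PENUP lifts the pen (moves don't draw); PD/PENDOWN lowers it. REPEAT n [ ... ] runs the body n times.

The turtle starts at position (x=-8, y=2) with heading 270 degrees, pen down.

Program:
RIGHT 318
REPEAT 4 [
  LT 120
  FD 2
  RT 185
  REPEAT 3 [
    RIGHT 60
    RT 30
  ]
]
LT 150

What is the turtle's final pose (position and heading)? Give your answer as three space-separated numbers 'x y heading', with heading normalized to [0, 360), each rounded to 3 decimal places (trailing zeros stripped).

Answer: -10.363 8.673 202

Derivation:
Executing turtle program step by step:
Start: pos=(-8,2), heading=270, pen down
RT 318: heading 270 -> 312
REPEAT 4 [
  -- iteration 1/4 --
  LT 120: heading 312 -> 72
  FD 2: (-8,2) -> (-7.382,3.902) [heading=72, draw]
  RT 185: heading 72 -> 247
  REPEAT 3 [
    -- iteration 1/3 --
    RT 60: heading 247 -> 187
    RT 30: heading 187 -> 157
    -- iteration 2/3 --
    RT 60: heading 157 -> 97
    RT 30: heading 97 -> 67
    -- iteration 3/3 --
    RT 60: heading 67 -> 7
    RT 30: heading 7 -> 337
  ]
  -- iteration 2/4 --
  LT 120: heading 337 -> 97
  FD 2: (-7.382,3.902) -> (-7.626,5.887) [heading=97, draw]
  RT 185: heading 97 -> 272
  REPEAT 3 [
    -- iteration 1/3 --
    RT 60: heading 272 -> 212
    RT 30: heading 212 -> 182
    -- iteration 2/3 --
    RT 60: heading 182 -> 122
    RT 30: heading 122 -> 92
    -- iteration 3/3 --
    RT 60: heading 92 -> 32
    RT 30: heading 32 -> 2
  ]
  -- iteration 3/4 --
  LT 120: heading 2 -> 122
  FD 2: (-7.626,5.887) -> (-8.686,7.583) [heading=122, draw]
  RT 185: heading 122 -> 297
  REPEAT 3 [
    -- iteration 1/3 --
    RT 60: heading 297 -> 237
    RT 30: heading 237 -> 207
    -- iteration 2/3 --
    RT 60: heading 207 -> 147
    RT 30: heading 147 -> 117
    -- iteration 3/3 --
    RT 60: heading 117 -> 57
    RT 30: heading 57 -> 27
  ]
  -- iteration 4/4 --
  LT 120: heading 27 -> 147
  FD 2: (-8.686,7.583) -> (-10.363,8.673) [heading=147, draw]
  RT 185: heading 147 -> 322
  REPEAT 3 [
    -- iteration 1/3 --
    RT 60: heading 322 -> 262
    RT 30: heading 262 -> 232
    -- iteration 2/3 --
    RT 60: heading 232 -> 172
    RT 30: heading 172 -> 142
    -- iteration 3/3 --
    RT 60: heading 142 -> 82
    RT 30: heading 82 -> 52
  ]
]
LT 150: heading 52 -> 202
Final: pos=(-10.363,8.673), heading=202, 4 segment(s) drawn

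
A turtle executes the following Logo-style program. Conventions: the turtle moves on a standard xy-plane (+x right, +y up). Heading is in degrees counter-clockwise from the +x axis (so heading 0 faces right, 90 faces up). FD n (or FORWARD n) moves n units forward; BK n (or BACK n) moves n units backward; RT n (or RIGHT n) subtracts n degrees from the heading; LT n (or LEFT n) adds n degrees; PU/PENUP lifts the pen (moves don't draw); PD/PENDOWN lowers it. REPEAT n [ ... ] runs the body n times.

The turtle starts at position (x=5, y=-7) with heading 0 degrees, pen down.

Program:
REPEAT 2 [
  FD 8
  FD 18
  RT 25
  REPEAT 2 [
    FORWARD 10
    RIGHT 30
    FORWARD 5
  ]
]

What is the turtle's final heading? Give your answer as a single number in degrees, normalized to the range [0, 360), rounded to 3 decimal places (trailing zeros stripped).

Executing turtle program step by step:
Start: pos=(5,-7), heading=0, pen down
REPEAT 2 [
  -- iteration 1/2 --
  FD 8: (5,-7) -> (13,-7) [heading=0, draw]
  FD 18: (13,-7) -> (31,-7) [heading=0, draw]
  RT 25: heading 0 -> 335
  REPEAT 2 [
    -- iteration 1/2 --
    FD 10: (31,-7) -> (40.063,-11.226) [heading=335, draw]
    RT 30: heading 335 -> 305
    FD 5: (40.063,-11.226) -> (42.931,-15.322) [heading=305, draw]
    -- iteration 2/2 --
    FD 10: (42.931,-15.322) -> (48.667,-23.513) [heading=305, draw]
    RT 30: heading 305 -> 275
    FD 5: (48.667,-23.513) -> (49.103,-28.494) [heading=275, draw]
  ]
  -- iteration 2/2 --
  FD 8: (49.103,-28.494) -> (49.8,-36.464) [heading=275, draw]
  FD 18: (49.8,-36.464) -> (51.369,-54.395) [heading=275, draw]
  RT 25: heading 275 -> 250
  REPEAT 2 [
    -- iteration 1/2 --
    FD 10: (51.369,-54.395) -> (47.948,-63.792) [heading=250, draw]
    RT 30: heading 250 -> 220
    FD 5: (47.948,-63.792) -> (44.118,-67.006) [heading=220, draw]
    -- iteration 2/2 --
    FD 10: (44.118,-67.006) -> (36.458,-73.434) [heading=220, draw]
    RT 30: heading 220 -> 190
    FD 5: (36.458,-73.434) -> (31.534,-74.302) [heading=190, draw]
  ]
]
Final: pos=(31.534,-74.302), heading=190, 12 segment(s) drawn

Answer: 190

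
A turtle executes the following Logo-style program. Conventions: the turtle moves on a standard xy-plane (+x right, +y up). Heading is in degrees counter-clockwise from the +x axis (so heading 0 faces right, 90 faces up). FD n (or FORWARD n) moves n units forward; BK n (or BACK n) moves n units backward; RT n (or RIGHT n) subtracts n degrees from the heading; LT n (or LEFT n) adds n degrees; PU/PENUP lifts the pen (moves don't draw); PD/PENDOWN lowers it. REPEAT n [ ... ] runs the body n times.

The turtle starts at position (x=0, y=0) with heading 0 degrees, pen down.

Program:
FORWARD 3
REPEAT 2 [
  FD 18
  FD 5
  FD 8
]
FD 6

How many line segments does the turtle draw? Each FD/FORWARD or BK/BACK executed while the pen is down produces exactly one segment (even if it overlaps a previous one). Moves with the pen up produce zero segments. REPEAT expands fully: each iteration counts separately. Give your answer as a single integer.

Executing turtle program step by step:
Start: pos=(0,0), heading=0, pen down
FD 3: (0,0) -> (3,0) [heading=0, draw]
REPEAT 2 [
  -- iteration 1/2 --
  FD 18: (3,0) -> (21,0) [heading=0, draw]
  FD 5: (21,0) -> (26,0) [heading=0, draw]
  FD 8: (26,0) -> (34,0) [heading=0, draw]
  -- iteration 2/2 --
  FD 18: (34,0) -> (52,0) [heading=0, draw]
  FD 5: (52,0) -> (57,0) [heading=0, draw]
  FD 8: (57,0) -> (65,0) [heading=0, draw]
]
FD 6: (65,0) -> (71,0) [heading=0, draw]
Final: pos=(71,0), heading=0, 8 segment(s) drawn
Segments drawn: 8

Answer: 8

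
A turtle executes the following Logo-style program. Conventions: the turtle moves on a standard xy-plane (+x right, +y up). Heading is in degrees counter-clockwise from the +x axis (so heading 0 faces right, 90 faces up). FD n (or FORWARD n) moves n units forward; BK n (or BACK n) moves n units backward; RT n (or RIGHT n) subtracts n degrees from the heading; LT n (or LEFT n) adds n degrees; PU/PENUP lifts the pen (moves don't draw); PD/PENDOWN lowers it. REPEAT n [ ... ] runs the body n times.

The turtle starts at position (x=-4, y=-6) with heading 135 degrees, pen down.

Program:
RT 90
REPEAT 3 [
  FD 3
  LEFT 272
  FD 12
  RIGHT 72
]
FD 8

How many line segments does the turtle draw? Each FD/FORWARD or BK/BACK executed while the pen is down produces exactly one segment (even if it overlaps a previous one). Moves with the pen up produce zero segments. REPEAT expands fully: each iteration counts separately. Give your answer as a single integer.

Answer: 7

Derivation:
Executing turtle program step by step:
Start: pos=(-4,-6), heading=135, pen down
RT 90: heading 135 -> 45
REPEAT 3 [
  -- iteration 1/3 --
  FD 3: (-4,-6) -> (-1.879,-3.879) [heading=45, draw]
  LT 272: heading 45 -> 317
  FD 12: (-1.879,-3.879) -> (6.898,-12.063) [heading=317, draw]
  RT 72: heading 317 -> 245
  -- iteration 2/3 --
  FD 3: (6.898,-12.063) -> (5.63,-14.782) [heading=245, draw]
  LT 272: heading 245 -> 157
  FD 12: (5.63,-14.782) -> (-5.416,-10.093) [heading=157, draw]
  RT 72: heading 157 -> 85
  -- iteration 3/3 --
  FD 3: (-5.416,-10.093) -> (-5.155,-7.104) [heading=85, draw]
  LT 272: heading 85 -> 357
  FD 12: (-5.155,-7.104) -> (6.829,-7.732) [heading=357, draw]
  RT 72: heading 357 -> 285
]
FD 8: (6.829,-7.732) -> (8.899,-15.46) [heading=285, draw]
Final: pos=(8.899,-15.46), heading=285, 7 segment(s) drawn
Segments drawn: 7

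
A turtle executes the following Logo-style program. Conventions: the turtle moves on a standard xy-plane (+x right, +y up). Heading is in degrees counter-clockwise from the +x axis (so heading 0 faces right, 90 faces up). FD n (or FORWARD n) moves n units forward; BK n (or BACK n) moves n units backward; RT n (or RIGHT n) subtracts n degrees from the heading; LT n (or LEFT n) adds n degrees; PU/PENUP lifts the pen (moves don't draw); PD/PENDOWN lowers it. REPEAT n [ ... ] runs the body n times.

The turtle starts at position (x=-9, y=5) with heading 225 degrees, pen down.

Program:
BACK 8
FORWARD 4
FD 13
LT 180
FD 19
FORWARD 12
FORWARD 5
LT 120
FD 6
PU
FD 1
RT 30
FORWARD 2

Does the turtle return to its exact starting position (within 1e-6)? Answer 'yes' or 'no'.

Answer: no

Derivation:
Executing turtle program step by step:
Start: pos=(-9,5), heading=225, pen down
BK 8: (-9,5) -> (-3.343,10.657) [heading=225, draw]
FD 4: (-3.343,10.657) -> (-6.172,7.828) [heading=225, draw]
FD 13: (-6.172,7.828) -> (-15.364,-1.364) [heading=225, draw]
LT 180: heading 225 -> 45
FD 19: (-15.364,-1.364) -> (-1.929,12.071) [heading=45, draw]
FD 12: (-1.929,12.071) -> (6.556,20.556) [heading=45, draw]
FD 5: (6.556,20.556) -> (10.092,24.092) [heading=45, draw]
LT 120: heading 45 -> 165
FD 6: (10.092,24.092) -> (4.296,25.645) [heading=165, draw]
PU: pen up
FD 1: (4.296,25.645) -> (3.33,25.904) [heading=165, move]
RT 30: heading 165 -> 135
FD 2: (3.33,25.904) -> (1.916,27.318) [heading=135, move]
Final: pos=(1.916,27.318), heading=135, 7 segment(s) drawn

Start position: (-9, 5)
Final position: (1.916, 27.318)
Distance = 24.844; >= 1e-6 -> NOT closed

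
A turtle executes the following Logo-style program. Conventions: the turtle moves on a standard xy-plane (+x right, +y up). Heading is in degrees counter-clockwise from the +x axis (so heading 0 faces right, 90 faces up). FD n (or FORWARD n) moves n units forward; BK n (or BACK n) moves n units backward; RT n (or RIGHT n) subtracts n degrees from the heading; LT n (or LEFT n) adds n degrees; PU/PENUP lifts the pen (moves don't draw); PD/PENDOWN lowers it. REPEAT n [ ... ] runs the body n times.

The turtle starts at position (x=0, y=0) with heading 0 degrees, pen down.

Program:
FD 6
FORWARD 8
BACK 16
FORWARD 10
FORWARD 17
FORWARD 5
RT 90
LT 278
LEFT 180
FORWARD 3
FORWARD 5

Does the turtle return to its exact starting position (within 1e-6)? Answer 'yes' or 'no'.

Answer: no

Derivation:
Executing turtle program step by step:
Start: pos=(0,0), heading=0, pen down
FD 6: (0,0) -> (6,0) [heading=0, draw]
FD 8: (6,0) -> (14,0) [heading=0, draw]
BK 16: (14,0) -> (-2,0) [heading=0, draw]
FD 10: (-2,0) -> (8,0) [heading=0, draw]
FD 17: (8,0) -> (25,0) [heading=0, draw]
FD 5: (25,0) -> (30,0) [heading=0, draw]
RT 90: heading 0 -> 270
LT 278: heading 270 -> 188
LT 180: heading 188 -> 8
FD 3: (30,0) -> (32.971,0.418) [heading=8, draw]
FD 5: (32.971,0.418) -> (37.922,1.113) [heading=8, draw]
Final: pos=(37.922,1.113), heading=8, 8 segment(s) drawn

Start position: (0, 0)
Final position: (37.922, 1.113)
Distance = 37.938; >= 1e-6 -> NOT closed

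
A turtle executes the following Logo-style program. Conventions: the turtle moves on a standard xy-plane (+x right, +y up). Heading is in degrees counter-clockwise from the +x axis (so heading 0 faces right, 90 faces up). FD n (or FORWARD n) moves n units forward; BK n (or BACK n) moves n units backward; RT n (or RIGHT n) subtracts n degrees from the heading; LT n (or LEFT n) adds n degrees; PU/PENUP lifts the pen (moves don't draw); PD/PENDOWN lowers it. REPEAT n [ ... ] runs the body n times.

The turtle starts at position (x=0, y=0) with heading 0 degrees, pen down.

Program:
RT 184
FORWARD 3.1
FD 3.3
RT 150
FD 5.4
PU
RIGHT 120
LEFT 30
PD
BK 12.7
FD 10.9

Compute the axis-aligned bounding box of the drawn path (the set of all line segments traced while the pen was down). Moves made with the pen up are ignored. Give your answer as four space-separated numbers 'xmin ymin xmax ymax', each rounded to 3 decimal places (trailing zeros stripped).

Executing turtle program step by step:
Start: pos=(0,0), heading=0, pen down
RT 184: heading 0 -> 176
FD 3.1: (0,0) -> (-3.092,0.216) [heading=176, draw]
FD 3.3: (-3.092,0.216) -> (-6.384,0.446) [heading=176, draw]
RT 150: heading 176 -> 26
FD 5.4: (-6.384,0.446) -> (-1.531,2.814) [heading=26, draw]
PU: pen up
RT 120: heading 26 -> 266
LT 30: heading 266 -> 296
PD: pen down
BK 12.7: (-1.531,2.814) -> (-7.098,14.228) [heading=296, draw]
FD 10.9: (-7.098,14.228) -> (-2.32,4.431) [heading=296, draw]
Final: pos=(-2.32,4.431), heading=296, 5 segment(s) drawn

Segment endpoints: x in {-7.098, -6.384, -3.092, -2.32, -1.531, 0}, y in {0, 0.216, 0.446, 2.814, 4.431, 14.228}
xmin=-7.098, ymin=0, xmax=0, ymax=14.228

Answer: -7.098 0 0 14.228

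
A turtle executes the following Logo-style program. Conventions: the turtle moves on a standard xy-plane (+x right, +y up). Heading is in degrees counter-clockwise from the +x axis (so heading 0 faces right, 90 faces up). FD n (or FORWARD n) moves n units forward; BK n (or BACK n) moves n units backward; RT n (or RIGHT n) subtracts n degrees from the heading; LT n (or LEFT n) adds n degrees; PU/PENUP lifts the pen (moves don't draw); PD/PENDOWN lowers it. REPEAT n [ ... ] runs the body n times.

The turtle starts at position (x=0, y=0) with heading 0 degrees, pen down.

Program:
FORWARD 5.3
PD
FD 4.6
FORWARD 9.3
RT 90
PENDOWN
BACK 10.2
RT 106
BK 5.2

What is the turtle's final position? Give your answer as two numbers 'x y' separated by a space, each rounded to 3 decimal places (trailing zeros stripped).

Executing turtle program step by step:
Start: pos=(0,0), heading=0, pen down
FD 5.3: (0,0) -> (5.3,0) [heading=0, draw]
PD: pen down
FD 4.6: (5.3,0) -> (9.9,0) [heading=0, draw]
FD 9.3: (9.9,0) -> (19.2,0) [heading=0, draw]
RT 90: heading 0 -> 270
PD: pen down
BK 10.2: (19.2,0) -> (19.2,10.2) [heading=270, draw]
RT 106: heading 270 -> 164
BK 5.2: (19.2,10.2) -> (24.199,8.767) [heading=164, draw]
Final: pos=(24.199,8.767), heading=164, 5 segment(s) drawn

Answer: 24.199 8.767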